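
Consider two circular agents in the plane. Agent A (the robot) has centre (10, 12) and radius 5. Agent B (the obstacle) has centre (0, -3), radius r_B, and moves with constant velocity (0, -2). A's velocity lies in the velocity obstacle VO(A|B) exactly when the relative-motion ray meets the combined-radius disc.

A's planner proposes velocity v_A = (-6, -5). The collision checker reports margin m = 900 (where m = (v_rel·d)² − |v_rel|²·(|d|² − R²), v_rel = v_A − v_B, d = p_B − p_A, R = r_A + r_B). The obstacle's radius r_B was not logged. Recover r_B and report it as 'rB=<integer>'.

m = 900
d = (-10, -15);  v_rel = (-6, -3),  |v_rel|² = 45
v_rel×d = (-6)·(-15) − (-3)·(-10) = 60
since m = R²·45 − 60²:  R² = (3600 + 900) / 45 = 100
R = √100 = 10  ⇒  r_B = 10 − 5 = 5

rB=5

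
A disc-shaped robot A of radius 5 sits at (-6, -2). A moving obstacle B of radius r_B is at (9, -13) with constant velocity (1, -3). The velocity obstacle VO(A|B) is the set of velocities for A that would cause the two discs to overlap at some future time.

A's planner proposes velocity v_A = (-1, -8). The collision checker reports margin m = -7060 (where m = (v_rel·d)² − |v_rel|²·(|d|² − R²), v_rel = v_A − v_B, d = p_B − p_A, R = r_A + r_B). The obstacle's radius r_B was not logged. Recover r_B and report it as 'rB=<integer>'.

m = -7060
d = (15, -11);  v_rel = (-2, -5),  |v_rel|² = 29
v_rel×d = (-2)·(-11) − (-5)·(15) = 97
since m = R²·29 − 97²:  R² = (9409 + -7060) / 29 = 81
R = √81 = 9  ⇒  r_B = 9 − 5 = 4

rB=4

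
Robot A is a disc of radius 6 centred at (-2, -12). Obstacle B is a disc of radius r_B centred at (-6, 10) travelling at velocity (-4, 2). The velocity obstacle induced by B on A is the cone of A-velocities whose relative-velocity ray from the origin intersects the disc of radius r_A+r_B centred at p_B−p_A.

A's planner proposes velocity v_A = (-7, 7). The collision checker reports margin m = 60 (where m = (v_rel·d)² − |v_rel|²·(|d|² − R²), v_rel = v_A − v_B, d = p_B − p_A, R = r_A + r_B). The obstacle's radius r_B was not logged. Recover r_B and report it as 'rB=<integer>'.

m = 60
d = (-4, 22);  v_rel = (-3, 5),  |v_rel|² = 34
v_rel×d = (-3)·(22) − (5)·(-4) = -46
since m = R²·34 − (-46)²:  R² = (2116 + 60) / 34 = 64
R = √64 = 8  ⇒  r_B = 8 − 6 = 2

rB=2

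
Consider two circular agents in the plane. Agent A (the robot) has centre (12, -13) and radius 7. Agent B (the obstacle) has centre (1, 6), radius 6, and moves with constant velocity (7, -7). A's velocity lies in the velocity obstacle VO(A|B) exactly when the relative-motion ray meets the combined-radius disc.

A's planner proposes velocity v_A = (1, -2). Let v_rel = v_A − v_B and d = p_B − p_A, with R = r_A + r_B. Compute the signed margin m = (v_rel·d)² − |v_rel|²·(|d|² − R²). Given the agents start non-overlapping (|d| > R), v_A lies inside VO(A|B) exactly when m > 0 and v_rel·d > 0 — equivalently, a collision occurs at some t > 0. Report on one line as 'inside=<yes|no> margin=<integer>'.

d = (-11, 19),  |d|² = 482;  R = 7+6 = 13,  c = 482−13² = 313
v_rel = (-6, 5),  |v_rel|² = 61;  v_rel·d = (-6)·(-11) + (5)·(19) = 161
61·t² − 322·t + 313 = 0  ⇒  m = 161² − 61·313 = 6828
m = 6828 > 0,  v_rel·d = 161 > 0  ⇒  inside

inside=yes margin=6828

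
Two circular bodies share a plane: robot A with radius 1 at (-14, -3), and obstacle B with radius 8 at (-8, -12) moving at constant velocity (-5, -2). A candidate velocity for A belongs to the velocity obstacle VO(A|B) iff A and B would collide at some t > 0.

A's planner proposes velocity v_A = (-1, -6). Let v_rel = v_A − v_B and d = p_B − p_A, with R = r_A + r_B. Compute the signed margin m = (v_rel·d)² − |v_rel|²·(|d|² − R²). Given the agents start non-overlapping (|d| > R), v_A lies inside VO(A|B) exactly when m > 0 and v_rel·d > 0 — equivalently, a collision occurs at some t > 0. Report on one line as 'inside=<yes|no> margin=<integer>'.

d = (6, -9),  |d|² = 117;  R = 1+8 = 9,  c = 117−9² = 36
v_rel = (4, -4),  |v_rel|² = 32;  v_rel·d = (4)·(6) + (-4)·(-9) = 60
32·t² − 120·t + 36 = 0  ⇒  m = 60² − 32·36 = 2448
m = 2448 > 0,  v_rel·d = 60 > 0  ⇒  inside

inside=yes margin=2448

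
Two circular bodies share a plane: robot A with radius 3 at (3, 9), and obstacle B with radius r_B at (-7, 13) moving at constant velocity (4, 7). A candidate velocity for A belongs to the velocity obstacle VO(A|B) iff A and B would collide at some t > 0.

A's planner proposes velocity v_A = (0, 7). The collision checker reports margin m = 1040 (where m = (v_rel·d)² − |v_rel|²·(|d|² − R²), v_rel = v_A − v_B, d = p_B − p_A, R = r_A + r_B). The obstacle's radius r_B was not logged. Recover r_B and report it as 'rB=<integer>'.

m = 1040
d = (-10, 4);  v_rel = (-4, 0),  |v_rel|² = 16
v_rel×d = (-4)·(4) − (0)·(-10) = -16
since m = R²·16 − (-16)²:  R² = (256 + 1040) / 16 = 81
R = √81 = 9  ⇒  r_B = 9 − 3 = 6

rB=6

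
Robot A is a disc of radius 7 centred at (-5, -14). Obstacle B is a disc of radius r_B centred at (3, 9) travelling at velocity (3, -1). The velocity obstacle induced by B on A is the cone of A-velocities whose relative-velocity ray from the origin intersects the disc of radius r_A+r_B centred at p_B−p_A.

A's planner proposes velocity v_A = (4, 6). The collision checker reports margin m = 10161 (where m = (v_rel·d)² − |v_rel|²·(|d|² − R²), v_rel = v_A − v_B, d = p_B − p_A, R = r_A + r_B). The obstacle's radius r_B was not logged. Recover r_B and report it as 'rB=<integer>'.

m = 10161
d = (8, 23);  v_rel = (1, 7),  |v_rel|² = 50
v_rel×d = (1)·(23) − (7)·(8) = -33
since m = R²·50 − (-33)²:  R² = (1089 + 10161) / 50 = 225
R = √225 = 15  ⇒  r_B = 15 − 7 = 8

rB=8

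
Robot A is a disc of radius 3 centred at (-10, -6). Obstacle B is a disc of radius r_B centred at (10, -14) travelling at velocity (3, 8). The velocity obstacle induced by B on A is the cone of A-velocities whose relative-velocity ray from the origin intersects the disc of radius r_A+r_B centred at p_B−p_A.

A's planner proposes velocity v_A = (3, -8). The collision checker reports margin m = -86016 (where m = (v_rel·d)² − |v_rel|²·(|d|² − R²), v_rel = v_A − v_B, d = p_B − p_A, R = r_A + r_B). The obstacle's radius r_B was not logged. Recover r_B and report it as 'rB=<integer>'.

m = -86016
d = (20, -8);  v_rel = (0, -16),  |v_rel|² = 256
v_rel×d = (0)·(-8) − (-16)·(20) = 320
since m = R²·256 − 320²:  R² = (102400 + -86016) / 256 = 64
R = √64 = 8  ⇒  r_B = 8 − 3 = 5

rB=5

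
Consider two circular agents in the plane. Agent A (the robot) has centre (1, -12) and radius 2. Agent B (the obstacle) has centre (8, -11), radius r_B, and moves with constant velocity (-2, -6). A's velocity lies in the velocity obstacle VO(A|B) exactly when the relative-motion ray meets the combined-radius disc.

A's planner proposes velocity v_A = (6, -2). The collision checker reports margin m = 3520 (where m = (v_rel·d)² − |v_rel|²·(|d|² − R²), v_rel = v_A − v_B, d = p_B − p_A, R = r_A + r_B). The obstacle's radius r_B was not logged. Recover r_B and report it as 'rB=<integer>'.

m = 3520
d = (7, 1);  v_rel = (8, 4),  |v_rel|² = 80
v_rel×d = (8)·(1) − (4)·(7) = -20
since m = R²·80 − (-20)²:  R² = (400 + 3520) / 80 = 49
R = √49 = 7  ⇒  r_B = 7 − 2 = 5

rB=5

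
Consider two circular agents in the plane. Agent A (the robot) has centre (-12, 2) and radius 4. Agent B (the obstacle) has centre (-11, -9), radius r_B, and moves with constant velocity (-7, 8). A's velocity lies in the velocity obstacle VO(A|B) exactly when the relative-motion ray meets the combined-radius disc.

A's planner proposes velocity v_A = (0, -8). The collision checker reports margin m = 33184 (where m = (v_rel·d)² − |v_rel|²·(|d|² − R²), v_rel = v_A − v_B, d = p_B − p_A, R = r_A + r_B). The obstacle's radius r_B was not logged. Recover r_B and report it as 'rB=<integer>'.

m = 33184
d = (1, -11);  v_rel = (7, -16),  |v_rel|² = 305
v_rel×d = (7)·(-11) − (-16)·(1) = -61
since m = R²·305 − (-61)²:  R² = (3721 + 33184) / 305 = 121
R = √121 = 11  ⇒  r_B = 11 − 4 = 7

rB=7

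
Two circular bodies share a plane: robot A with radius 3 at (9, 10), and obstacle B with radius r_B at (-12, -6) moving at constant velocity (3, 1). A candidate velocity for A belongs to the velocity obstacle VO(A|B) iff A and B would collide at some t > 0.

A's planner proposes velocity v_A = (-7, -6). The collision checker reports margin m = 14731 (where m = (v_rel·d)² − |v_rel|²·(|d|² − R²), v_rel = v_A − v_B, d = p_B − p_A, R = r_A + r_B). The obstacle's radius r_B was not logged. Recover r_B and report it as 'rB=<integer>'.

m = 14731
d = (-21, -16);  v_rel = (-10, -7),  |v_rel|² = 149
v_rel×d = (-10)·(-16) − (-7)·(-21) = 13
since m = R²·149 − 13²:  R² = (169 + 14731) / 149 = 100
R = √100 = 10  ⇒  r_B = 10 − 3 = 7

rB=7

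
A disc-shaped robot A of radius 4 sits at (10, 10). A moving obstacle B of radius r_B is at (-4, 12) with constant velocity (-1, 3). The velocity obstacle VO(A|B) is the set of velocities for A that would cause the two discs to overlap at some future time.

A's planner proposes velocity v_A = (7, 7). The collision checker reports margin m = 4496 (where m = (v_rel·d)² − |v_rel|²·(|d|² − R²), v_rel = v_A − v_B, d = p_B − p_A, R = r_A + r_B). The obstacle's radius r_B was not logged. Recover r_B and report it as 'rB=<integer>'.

m = 4496
d = (-14, 2);  v_rel = (8, 4),  |v_rel|² = 80
v_rel×d = (8)·(2) − (4)·(-14) = 72
since m = R²·80 − 72²:  R² = (5184 + 4496) / 80 = 121
R = √121 = 11  ⇒  r_B = 11 − 4 = 7

rB=7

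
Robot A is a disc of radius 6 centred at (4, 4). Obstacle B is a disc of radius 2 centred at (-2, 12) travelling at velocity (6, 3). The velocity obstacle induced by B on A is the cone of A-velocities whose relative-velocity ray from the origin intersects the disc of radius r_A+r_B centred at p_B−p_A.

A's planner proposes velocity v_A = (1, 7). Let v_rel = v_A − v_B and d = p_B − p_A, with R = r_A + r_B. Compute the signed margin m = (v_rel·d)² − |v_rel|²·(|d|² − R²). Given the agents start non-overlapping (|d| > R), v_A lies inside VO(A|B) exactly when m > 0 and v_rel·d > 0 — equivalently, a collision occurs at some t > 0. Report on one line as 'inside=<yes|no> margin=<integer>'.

d = (-6, 8),  |d|² = 100;  R = 6+2 = 8,  c = 100−8² = 36
v_rel = (-5, 4),  |v_rel|² = 41;  v_rel·d = (-5)·(-6) + (4)·(8) = 62
41·t² − 124·t + 36 = 0  ⇒  m = 62² − 41·36 = 2368
m = 2368 > 0,  v_rel·d = 62 > 0  ⇒  inside

inside=yes margin=2368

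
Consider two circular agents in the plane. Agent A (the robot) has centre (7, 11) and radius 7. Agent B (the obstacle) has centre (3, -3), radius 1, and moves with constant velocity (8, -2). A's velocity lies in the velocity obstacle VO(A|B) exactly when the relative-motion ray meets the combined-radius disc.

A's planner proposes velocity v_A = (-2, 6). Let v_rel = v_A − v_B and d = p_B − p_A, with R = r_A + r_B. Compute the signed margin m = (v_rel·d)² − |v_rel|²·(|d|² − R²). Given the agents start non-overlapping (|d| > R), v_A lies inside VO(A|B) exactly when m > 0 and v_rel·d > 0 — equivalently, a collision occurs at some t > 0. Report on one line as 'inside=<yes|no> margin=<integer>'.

d = (-4, -14),  |d|² = 212;  R = 7+1 = 8,  c = 212−8² = 148
v_rel = (-10, 8),  |v_rel|² = 164;  v_rel·d = (-10)·(-4) + (8)·(-14) = -72
164·t² + 144·t + 148 = 0  ⇒  m = (-72)² − 164·148 = -19088
m = -19088 < 0,  v_rel·d = -72 < 0  ⇒  outside

inside=no margin=-19088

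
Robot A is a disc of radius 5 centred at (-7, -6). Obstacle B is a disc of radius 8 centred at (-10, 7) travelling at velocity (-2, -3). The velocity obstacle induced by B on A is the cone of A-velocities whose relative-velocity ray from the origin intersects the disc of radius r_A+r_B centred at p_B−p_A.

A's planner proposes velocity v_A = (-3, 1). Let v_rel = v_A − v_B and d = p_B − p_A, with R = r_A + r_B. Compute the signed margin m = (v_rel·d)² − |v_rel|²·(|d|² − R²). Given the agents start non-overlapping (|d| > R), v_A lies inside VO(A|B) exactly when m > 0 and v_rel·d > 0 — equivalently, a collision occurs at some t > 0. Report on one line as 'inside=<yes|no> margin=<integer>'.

d = (-3, 13),  |d|² = 178;  R = 5+8 = 13,  c = 178−13² = 9
v_rel = (-1, 4),  |v_rel|² = 17;  v_rel·d = (-1)·(-3) + (4)·(13) = 55
17·t² − 110·t + 9 = 0  ⇒  m = 55² − 17·9 = 2872
m = 2872 > 0,  v_rel·d = 55 > 0  ⇒  inside

inside=yes margin=2872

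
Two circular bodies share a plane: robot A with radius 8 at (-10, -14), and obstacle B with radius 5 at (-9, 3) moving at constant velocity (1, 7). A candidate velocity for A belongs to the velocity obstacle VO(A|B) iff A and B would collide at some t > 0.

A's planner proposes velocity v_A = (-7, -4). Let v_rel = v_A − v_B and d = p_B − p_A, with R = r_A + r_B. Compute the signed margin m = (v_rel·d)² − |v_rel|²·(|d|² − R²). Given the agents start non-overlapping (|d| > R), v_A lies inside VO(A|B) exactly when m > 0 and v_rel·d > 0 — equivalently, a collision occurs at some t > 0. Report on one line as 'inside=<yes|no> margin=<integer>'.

d = (1, 17),  |d|² = 290;  R = 8+5 = 13,  c = 290−13² = 121
v_rel = (-8, -11),  |v_rel|² = 185;  v_rel·d = (-8)·(1) + (-11)·(17) = -195
185·t² + 390·t + 121 = 0  ⇒  m = (-195)² − 185·121 = 15640
m = 15640 > 0,  v_rel·d = -195 < 0  ⇒  outside

inside=no margin=15640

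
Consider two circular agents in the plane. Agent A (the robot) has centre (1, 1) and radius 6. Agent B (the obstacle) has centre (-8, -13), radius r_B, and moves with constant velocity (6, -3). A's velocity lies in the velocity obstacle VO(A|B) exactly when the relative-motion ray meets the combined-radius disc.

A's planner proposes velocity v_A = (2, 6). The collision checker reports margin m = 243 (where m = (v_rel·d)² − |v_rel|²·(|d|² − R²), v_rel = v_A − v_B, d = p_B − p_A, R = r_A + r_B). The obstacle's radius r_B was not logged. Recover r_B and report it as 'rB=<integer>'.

m = 243
d = (-9, -14);  v_rel = (-4, 9),  |v_rel|² = 97
v_rel×d = (-4)·(-14) − (9)·(-9) = 137
since m = R²·97 − 137²:  R² = (18769 + 243) / 97 = 196
R = √196 = 14  ⇒  r_B = 14 − 6 = 8

rB=8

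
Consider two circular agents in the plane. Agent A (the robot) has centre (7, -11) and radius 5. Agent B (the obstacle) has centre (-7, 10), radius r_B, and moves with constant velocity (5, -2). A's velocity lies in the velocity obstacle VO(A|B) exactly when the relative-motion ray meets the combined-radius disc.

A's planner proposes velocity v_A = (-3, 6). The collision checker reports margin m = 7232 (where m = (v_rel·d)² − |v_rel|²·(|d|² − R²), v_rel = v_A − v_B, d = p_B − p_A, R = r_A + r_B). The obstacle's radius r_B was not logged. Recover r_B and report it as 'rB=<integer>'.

m = 7232
d = (-14, 21);  v_rel = (-8, 8),  |v_rel|² = 128
v_rel×d = (-8)·(21) − (8)·(-14) = -56
since m = R²·128 − (-56)²:  R² = (3136 + 7232) / 128 = 81
R = √81 = 9  ⇒  r_B = 9 − 5 = 4

rB=4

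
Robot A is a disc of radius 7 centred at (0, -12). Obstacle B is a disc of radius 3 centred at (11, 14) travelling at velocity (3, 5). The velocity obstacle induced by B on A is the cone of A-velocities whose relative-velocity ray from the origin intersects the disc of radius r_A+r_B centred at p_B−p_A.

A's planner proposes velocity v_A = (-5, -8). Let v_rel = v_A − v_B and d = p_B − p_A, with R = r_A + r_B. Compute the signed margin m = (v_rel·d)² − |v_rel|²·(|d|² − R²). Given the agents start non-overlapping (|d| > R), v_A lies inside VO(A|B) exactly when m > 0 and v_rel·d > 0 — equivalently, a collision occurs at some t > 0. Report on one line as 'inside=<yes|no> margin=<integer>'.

d = (11, 26),  |d|² = 797;  R = 7+3 = 10,  c = 797−10² = 697
v_rel = (-8, -13),  |v_rel|² = 233;  v_rel·d = (-8)·(11) + (-13)·(26) = -426
233·t² + 852·t + 697 = 0  ⇒  m = (-426)² − 233·697 = 19075
m = 19075 > 0,  v_rel·d = -426 < 0  ⇒  outside

inside=no margin=19075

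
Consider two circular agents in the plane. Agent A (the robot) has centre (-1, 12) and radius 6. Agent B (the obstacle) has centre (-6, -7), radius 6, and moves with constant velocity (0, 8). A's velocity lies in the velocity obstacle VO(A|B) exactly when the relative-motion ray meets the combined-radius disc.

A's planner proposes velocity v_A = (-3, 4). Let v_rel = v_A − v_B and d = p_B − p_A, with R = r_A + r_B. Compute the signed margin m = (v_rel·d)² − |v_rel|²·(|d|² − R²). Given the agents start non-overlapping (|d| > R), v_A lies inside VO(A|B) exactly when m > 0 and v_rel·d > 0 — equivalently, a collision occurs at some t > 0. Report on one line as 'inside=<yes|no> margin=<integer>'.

d = (-5, -19),  |d|² = 386;  R = 6+6 = 12,  c = 386−12² = 242
v_rel = (-3, -4),  |v_rel|² = 25;  v_rel·d = (-3)·(-5) + (-4)·(-19) = 91
25·t² − 182·t + 242 = 0  ⇒  m = 91² − 25·242 = 2231
m = 2231 > 0,  v_rel·d = 91 > 0  ⇒  inside

inside=yes margin=2231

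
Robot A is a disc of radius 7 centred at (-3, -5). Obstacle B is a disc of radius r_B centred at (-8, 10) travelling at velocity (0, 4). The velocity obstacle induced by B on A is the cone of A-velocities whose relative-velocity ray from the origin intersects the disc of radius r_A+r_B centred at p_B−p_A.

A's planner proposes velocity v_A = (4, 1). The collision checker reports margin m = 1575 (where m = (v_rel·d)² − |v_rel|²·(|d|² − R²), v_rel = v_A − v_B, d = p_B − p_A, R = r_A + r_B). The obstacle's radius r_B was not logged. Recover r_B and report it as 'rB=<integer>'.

m = 1575
d = (-5, 15);  v_rel = (4, -3),  |v_rel|² = 25
v_rel×d = (4)·(15) − (-3)·(-5) = 45
since m = R²·25 − 45²:  R² = (2025 + 1575) / 25 = 144
R = √144 = 12  ⇒  r_B = 12 − 7 = 5

rB=5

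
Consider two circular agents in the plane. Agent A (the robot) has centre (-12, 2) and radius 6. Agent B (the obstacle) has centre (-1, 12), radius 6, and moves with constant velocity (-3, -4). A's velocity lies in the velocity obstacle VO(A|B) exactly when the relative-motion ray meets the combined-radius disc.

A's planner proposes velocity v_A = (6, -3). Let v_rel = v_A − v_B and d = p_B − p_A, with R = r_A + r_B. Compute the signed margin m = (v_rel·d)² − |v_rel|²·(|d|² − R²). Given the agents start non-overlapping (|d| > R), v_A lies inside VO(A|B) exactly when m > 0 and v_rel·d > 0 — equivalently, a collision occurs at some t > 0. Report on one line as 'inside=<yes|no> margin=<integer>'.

d = (11, 10),  |d|² = 221;  R = 6+6 = 12,  c = 221−12² = 77
v_rel = (9, 1),  |v_rel|² = 82;  v_rel·d = (9)·(11) + (1)·(10) = 109
82·t² − 218·t + 77 = 0  ⇒  m = 109² − 82·77 = 5567
m = 5567 > 0,  v_rel·d = 109 > 0  ⇒  inside

inside=yes margin=5567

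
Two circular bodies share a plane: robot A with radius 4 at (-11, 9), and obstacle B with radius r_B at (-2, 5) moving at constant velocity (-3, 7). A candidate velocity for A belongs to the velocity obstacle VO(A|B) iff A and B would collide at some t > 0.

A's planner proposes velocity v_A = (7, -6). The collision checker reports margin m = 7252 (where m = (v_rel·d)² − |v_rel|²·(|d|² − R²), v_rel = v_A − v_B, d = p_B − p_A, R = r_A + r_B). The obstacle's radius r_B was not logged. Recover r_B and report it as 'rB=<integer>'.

m = 7252
d = (9, -4);  v_rel = (10, -13),  |v_rel|² = 269
v_rel×d = (10)·(-4) − (-13)·(9) = 77
since m = R²·269 − 77²:  R² = (5929 + 7252) / 269 = 49
R = √49 = 7  ⇒  r_B = 7 − 4 = 3

rB=3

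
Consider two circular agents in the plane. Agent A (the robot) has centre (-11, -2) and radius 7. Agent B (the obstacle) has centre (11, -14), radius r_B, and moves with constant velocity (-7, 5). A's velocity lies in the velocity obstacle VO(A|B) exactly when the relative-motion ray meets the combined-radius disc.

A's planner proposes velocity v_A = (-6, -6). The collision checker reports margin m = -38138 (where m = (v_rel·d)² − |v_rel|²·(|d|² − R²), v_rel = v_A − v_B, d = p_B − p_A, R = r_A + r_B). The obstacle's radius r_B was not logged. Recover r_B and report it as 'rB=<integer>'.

m = -38138
d = (22, -12);  v_rel = (1, -11),  |v_rel|² = 122
v_rel×d = (1)·(-12) − (-11)·(22) = 230
since m = R²·122 − 230²:  R² = (52900 + -38138) / 122 = 121
R = √121 = 11  ⇒  r_B = 11 − 7 = 4

rB=4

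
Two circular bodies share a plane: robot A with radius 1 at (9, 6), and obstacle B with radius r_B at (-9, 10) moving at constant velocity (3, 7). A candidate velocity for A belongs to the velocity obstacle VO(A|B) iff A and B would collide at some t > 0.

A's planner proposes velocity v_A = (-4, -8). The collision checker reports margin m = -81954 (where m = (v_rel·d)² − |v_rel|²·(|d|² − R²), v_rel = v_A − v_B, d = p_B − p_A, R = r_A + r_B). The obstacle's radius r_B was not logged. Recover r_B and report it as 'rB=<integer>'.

m = -81954
d = (-18, 4);  v_rel = (-7, -15),  |v_rel|² = 274
v_rel×d = (-7)·(4) − (-15)·(-18) = -298
since m = R²·274 − (-298)²:  R² = (88804 + -81954) / 274 = 25
R = √25 = 5  ⇒  r_B = 5 − 1 = 4

rB=4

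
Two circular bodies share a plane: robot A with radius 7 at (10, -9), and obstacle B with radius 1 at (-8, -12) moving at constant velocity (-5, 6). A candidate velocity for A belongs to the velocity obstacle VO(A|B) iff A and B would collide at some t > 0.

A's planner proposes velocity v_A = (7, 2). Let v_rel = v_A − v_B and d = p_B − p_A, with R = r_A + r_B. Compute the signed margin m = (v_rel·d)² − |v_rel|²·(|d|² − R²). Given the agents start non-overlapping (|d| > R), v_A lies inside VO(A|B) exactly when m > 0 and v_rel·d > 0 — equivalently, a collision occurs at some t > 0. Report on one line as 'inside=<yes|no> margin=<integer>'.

d = (-18, -3),  |d|² = 333;  R = 7+1 = 8,  c = 333−8² = 269
v_rel = (12, -4),  |v_rel|² = 160;  v_rel·d = (12)·(-18) + (-4)·(-3) = -204
160·t² + 408·t + 269 = 0  ⇒  m = (-204)² − 160·269 = -1424
m = -1424 < 0,  v_rel·d = -204 < 0  ⇒  outside

inside=no margin=-1424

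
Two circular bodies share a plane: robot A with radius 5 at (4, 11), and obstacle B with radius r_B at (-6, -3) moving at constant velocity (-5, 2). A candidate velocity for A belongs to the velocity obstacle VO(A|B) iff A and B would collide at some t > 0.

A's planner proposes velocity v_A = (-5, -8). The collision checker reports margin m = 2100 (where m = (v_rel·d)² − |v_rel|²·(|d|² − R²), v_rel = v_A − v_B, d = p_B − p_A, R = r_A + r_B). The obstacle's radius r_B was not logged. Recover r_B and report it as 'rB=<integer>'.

m = 2100
d = (-10, -14);  v_rel = (0, -10),  |v_rel|² = 100
v_rel×d = (0)·(-14) − (-10)·(-10) = -100
since m = R²·100 − (-100)²:  R² = (10000 + 2100) / 100 = 121
R = √121 = 11  ⇒  r_B = 11 − 5 = 6

rB=6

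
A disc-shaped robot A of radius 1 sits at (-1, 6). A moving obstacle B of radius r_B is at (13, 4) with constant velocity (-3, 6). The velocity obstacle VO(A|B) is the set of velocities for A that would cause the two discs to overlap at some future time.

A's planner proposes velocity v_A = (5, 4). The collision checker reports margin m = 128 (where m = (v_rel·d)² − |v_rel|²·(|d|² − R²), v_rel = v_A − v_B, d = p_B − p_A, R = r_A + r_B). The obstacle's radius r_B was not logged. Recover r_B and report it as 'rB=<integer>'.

m = 128
d = (14, -2);  v_rel = (8, -2),  |v_rel|² = 68
v_rel×d = (8)·(-2) − (-2)·(14) = 12
since m = R²·68 − 12²:  R² = (144 + 128) / 68 = 4
R = √4 = 2  ⇒  r_B = 2 − 1 = 1

rB=1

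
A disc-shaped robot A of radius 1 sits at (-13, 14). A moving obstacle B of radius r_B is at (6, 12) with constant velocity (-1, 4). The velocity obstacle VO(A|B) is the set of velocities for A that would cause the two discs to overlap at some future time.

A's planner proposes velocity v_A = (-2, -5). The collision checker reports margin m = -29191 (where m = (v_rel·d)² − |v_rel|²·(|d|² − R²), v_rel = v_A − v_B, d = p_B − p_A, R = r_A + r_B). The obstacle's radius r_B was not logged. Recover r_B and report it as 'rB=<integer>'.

m = -29191
d = (19, -2);  v_rel = (-1, -9),  |v_rel|² = 82
v_rel×d = (-1)·(-2) − (-9)·(19) = 173
since m = R²·82 − 173²:  R² = (29929 + -29191) / 82 = 9
R = √9 = 3  ⇒  r_B = 3 − 1 = 2

rB=2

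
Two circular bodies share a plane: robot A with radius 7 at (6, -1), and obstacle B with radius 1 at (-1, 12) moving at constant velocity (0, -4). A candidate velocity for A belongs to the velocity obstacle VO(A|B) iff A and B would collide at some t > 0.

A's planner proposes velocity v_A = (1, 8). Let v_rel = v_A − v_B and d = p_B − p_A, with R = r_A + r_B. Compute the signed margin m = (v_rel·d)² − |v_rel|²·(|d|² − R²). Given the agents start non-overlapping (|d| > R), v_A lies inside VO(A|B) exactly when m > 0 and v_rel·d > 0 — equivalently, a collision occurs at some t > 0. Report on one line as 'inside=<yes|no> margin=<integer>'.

d = (-7, 13),  |d|² = 218;  R = 7+1 = 8,  c = 218−8² = 154
v_rel = (1, 12),  |v_rel|² = 145;  v_rel·d = (1)·(-7) + (12)·(13) = 149
145·t² − 298·t + 154 = 0  ⇒  m = 149² − 145·154 = -129
m = -129 < 0,  v_rel·d = 149 > 0  ⇒  outside

inside=no margin=-129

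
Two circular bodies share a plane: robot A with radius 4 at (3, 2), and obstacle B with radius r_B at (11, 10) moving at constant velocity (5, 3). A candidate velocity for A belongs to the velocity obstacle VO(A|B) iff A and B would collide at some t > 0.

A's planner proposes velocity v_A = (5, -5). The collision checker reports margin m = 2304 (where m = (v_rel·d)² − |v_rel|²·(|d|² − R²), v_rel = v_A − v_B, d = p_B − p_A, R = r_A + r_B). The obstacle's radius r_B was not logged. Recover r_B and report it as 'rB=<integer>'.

m = 2304
d = (8, 8);  v_rel = (0, -8),  |v_rel|² = 64
v_rel×d = (0)·(8) − (-8)·(8) = 64
since m = R²·64 − 64²:  R² = (4096 + 2304) / 64 = 100
R = √100 = 10  ⇒  r_B = 10 − 4 = 6

rB=6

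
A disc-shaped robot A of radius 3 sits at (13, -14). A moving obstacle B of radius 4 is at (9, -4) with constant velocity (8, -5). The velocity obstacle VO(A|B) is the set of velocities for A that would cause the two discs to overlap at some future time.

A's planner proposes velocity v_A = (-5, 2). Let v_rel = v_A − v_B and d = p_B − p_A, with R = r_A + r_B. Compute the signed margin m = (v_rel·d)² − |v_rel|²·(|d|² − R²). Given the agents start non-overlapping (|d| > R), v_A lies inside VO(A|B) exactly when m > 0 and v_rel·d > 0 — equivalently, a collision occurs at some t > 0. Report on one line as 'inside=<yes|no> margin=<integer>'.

d = (-4, 10),  |d|² = 116;  R = 3+4 = 7,  c = 116−7² = 67
v_rel = (-13, 7),  |v_rel|² = 218;  v_rel·d = (-13)·(-4) + (7)·(10) = 122
218·t² − 244·t + 67 = 0  ⇒  m = 122² − 218·67 = 278
m = 278 > 0,  v_rel·d = 122 > 0  ⇒  inside

inside=yes margin=278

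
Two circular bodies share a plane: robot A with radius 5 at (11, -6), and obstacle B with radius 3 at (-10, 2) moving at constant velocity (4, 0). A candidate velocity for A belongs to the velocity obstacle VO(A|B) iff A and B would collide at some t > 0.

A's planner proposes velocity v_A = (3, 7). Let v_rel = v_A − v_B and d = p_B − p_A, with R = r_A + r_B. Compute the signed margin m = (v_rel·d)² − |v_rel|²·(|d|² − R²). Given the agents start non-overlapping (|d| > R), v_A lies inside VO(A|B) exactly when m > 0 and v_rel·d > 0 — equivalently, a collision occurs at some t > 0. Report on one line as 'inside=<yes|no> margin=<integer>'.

d = (-21, 8),  |d|² = 505;  R = 5+3 = 8,  c = 505−8² = 441
v_rel = (-1, 7),  |v_rel|² = 50;  v_rel·d = (-1)·(-21) + (7)·(8) = 77
50·t² − 154·t + 441 = 0  ⇒  m = 77² − 50·441 = -16121
m = -16121 < 0,  v_rel·d = 77 > 0  ⇒  outside

inside=no margin=-16121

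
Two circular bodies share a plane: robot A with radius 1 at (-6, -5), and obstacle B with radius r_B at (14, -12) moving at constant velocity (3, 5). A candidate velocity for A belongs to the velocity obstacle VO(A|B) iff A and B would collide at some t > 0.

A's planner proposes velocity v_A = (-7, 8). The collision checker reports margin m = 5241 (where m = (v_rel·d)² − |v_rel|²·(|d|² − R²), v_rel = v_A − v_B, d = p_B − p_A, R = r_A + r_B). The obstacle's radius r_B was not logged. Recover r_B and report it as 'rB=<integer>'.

m = 5241
d = (20, -7);  v_rel = (-10, 3),  |v_rel|² = 109
v_rel×d = (-10)·(-7) − (3)·(20) = 10
since m = R²·109 − 10²:  R² = (100 + 5241) / 109 = 49
R = √49 = 7  ⇒  r_B = 7 − 1 = 6

rB=6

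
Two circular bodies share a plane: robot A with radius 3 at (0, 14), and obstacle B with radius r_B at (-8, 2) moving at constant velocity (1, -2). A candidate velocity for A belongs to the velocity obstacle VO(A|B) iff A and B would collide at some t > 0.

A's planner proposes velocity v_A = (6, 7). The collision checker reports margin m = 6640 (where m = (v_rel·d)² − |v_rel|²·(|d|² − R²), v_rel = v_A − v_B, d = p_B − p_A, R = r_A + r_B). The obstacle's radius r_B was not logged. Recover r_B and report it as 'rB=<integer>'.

m = 6640
d = (-8, -12);  v_rel = (5, 9),  |v_rel|² = 106
v_rel×d = (5)·(-12) − (9)·(-8) = 12
since m = R²·106 − 12²:  R² = (144 + 6640) / 106 = 64
R = √64 = 8  ⇒  r_B = 8 − 3 = 5

rB=5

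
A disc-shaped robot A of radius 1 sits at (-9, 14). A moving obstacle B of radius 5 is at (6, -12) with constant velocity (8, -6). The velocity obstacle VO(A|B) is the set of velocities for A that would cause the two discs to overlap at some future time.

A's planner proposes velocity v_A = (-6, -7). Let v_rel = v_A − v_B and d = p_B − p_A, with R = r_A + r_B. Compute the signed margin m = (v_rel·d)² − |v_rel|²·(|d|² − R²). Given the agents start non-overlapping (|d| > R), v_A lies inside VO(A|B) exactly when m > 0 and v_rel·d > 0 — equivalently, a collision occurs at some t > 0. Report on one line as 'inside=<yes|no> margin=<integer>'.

d = (15, -26),  |d|² = 901;  R = 1+5 = 6,  c = 901−6² = 865
v_rel = (-14, -1),  |v_rel|² = 197;  v_rel·d = (-14)·(15) + (-1)·(-26) = -184
197·t² + 368·t + 865 = 0  ⇒  m = (-184)² − 197·865 = -136549
m = -136549 < 0,  v_rel·d = -184 < 0  ⇒  outside

inside=no margin=-136549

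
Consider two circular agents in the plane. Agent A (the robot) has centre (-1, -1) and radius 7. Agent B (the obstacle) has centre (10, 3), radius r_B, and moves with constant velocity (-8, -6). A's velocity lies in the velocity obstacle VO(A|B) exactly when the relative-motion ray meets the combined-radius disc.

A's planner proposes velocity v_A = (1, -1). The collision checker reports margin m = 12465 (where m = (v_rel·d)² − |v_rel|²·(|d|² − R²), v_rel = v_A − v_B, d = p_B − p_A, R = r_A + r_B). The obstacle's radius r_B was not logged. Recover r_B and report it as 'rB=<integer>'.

m = 12465
d = (11, 4);  v_rel = (9, 5),  |v_rel|² = 106
v_rel×d = (9)·(4) − (5)·(11) = -19
since m = R²·106 − (-19)²:  R² = (361 + 12465) / 106 = 121
R = √121 = 11  ⇒  r_B = 11 − 7 = 4

rB=4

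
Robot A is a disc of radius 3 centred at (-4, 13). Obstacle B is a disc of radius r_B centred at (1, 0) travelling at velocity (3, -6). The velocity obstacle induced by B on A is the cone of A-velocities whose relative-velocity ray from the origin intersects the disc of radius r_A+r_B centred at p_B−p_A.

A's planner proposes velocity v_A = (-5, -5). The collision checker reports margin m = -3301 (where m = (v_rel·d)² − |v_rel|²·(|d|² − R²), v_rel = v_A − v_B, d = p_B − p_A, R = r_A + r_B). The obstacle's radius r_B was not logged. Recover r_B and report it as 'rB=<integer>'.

m = -3301
d = (5, -13);  v_rel = (-8, 1),  |v_rel|² = 65
v_rel×d = (-8)·(-13) − (1)·(5) = 99
since m = R²·65 − 99²:  R² = (9801 + -3301) / 65 = 100
R = √100 = 10  ⇒  r_B = 10 − 3 = 7

rB=7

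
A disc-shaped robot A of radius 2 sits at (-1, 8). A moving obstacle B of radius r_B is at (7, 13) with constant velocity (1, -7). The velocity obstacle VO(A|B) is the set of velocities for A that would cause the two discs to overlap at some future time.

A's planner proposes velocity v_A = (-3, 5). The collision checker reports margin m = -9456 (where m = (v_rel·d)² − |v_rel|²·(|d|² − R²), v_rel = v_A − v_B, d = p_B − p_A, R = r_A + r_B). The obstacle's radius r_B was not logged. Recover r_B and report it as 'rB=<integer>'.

m = -9456
d = (8, 5);  v_rel = (-4, 12),  |v_rel|² = 160
v_rel×d = (-4)·(5) − (12)·(8) = -116
since m = R²·160 − (-116)²:  R² = (13456 + -9456) / 160 = 25
R = √25 = 5  ⇒  r_B = 5 − 2 = 3

rB=3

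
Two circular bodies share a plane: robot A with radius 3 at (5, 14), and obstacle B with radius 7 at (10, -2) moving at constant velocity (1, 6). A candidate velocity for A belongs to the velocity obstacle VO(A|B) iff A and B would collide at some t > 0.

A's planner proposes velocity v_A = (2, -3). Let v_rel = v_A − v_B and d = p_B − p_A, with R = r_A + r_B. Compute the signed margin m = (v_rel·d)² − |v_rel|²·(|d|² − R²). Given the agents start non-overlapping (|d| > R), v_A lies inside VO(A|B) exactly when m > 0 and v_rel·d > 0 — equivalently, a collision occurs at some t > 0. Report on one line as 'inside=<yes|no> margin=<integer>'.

d = (5, -16),  |d|² = 281;  R = 3+7 = 10,  c = 281−10² = 181
v_rel = (1, -9),  |v_rel|² = 82;  v_rel·d = (1)·(5) + (-9)·(-16) = 149
82·t² − 298·t + 181 = 0  ⇒  m = 149² − 82·181 = 7359
m = 7359 > 0,  v_rel·d = 149 > 0  ⇒  inside

inside=yes margin=7359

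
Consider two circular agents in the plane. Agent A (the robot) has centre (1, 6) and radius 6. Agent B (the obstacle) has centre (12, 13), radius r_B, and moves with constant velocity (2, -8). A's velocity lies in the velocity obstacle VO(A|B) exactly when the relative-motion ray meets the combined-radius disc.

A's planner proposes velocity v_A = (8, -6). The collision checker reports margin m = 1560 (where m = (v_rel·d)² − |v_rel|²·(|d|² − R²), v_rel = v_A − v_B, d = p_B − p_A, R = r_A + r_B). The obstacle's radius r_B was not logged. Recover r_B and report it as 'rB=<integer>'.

m = 1560
d = (11, 7);  v_rel = (6, 2),  |v_rel|² = 40
v_rel×d = (6)·(7) − (2)·(11) = 20
since m = R²·40 − 20²:  R² = (400 + 1560) / 40 = 49
R = √49 = 7  ⇒  r_B = 7 − 6 = 1

rB=1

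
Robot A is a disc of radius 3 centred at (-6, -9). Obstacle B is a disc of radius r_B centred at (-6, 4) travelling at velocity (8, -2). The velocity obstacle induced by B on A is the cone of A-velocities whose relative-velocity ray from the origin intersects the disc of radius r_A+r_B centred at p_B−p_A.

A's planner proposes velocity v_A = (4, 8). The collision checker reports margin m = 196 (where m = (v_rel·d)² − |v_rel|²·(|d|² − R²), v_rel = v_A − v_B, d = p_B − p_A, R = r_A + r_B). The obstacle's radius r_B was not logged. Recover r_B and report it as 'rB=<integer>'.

m = 196
d = (0, 13);  v_rel = (-4, 10),  |v_rel|² = 116
v_rel×d = (-4)·(13) − (10)·(0) = -52
since m = R²·116 − (-52)²:  R² = (2704 + 196) / 116 = 25
R = √25 = 5  ⇒  r_B = 5 − 3 = 2

rB=2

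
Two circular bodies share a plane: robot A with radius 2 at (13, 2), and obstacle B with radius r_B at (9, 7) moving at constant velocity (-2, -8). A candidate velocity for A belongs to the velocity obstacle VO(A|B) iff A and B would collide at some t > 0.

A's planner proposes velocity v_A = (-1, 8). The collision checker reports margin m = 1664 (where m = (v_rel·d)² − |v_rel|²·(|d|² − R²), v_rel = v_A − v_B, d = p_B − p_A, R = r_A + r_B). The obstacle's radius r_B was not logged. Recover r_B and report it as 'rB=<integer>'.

m = 1664
d = (-4, 5);  v_rel = (1, 16),  |v_rel|² = 257
v_rel×d = (1)·(5) − (16)·(-4) = 69
since m = R²·257 − 69²:  R² = (4761 + 1664) / 257 = 25
R = √25 = 5  ⇒  r_B = 5 − 2 = 3

rB=3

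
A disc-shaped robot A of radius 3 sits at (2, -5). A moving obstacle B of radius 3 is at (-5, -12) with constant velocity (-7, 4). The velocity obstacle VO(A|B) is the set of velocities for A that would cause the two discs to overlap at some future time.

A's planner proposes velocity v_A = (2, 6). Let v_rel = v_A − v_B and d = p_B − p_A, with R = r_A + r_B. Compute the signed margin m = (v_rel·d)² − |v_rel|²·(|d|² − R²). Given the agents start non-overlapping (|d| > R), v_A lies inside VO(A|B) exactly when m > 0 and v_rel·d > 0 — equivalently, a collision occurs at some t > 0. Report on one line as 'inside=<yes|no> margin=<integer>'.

d = (-7, -7),  |d|² = 98;  R = 3+3 = 6,  c = 98−6² = 62
v_rel = (9, 2),  |v_rel|² = 85;  v_rel·d = (9)·(-7) + (2)·(-7) = -77
85·t² + 154·t + 62 = 0  ⇒  m = (-77)² − 85·62 = 659
m = 659 > 0,  v_rel·d = -77 < 0  ⇒  outside

inside=no margin=659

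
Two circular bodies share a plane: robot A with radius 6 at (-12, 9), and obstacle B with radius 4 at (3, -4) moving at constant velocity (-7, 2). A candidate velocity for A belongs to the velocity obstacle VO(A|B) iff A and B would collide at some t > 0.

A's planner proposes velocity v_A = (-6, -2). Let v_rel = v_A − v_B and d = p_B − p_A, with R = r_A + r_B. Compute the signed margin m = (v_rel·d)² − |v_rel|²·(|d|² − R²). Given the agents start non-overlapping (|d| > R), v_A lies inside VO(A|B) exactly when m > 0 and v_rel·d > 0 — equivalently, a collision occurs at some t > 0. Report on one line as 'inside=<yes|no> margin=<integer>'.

d = (15, -13),  |d|² = 394;  R = 6+4 = 10,  c = 394−10² = 294
v_rel = (1, -4),  |v_rel|² = 17;  v_rel·d = (1)·(15) + (-4)·(-13) = 67
17·t² − 134·t + 294 = 0  ⇒  m = 67² − 17·294 = -509
m = -509 < 0,  v_rel·d = 67 > 0  ⇒  outside

inside=no margin=-509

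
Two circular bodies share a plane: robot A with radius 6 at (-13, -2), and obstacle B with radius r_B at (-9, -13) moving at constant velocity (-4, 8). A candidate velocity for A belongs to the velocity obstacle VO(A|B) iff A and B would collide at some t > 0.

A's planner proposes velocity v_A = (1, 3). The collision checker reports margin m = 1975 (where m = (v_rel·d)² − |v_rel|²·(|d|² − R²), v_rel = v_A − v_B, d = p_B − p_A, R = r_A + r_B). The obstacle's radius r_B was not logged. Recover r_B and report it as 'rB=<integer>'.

m = 1975
d = (4, -11);  v_rel = (5, -5),  |v_rel|² = 50
v_rel×d = (5)·(-11) − (-5)·(4) = -35
since m = R²·50 − (-35)²:  R² = (1225 + 1975) / 50 = 64
R = √64 = 8  ⇒  r_B = 8 − 6 = 2

rB=2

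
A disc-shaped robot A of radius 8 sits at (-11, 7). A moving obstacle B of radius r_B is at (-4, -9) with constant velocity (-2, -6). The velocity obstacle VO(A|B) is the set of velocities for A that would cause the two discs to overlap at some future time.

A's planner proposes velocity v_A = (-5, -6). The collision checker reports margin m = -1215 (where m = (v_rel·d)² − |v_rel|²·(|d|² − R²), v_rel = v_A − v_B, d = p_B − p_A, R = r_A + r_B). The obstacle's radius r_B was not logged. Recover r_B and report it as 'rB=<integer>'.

m = -1215
d = (7, -16);  v_rel = (-3, 0),  |v_rel|² = 9
v_rel×d = (-3)·(-16) − (0)·(7) = 48
since m = R²·9 − 48²:  R² = (2304 + -1215) / 9 = 121
R = √121 = 11  ⇒  r_B = 11 − 8 = 3

rB=3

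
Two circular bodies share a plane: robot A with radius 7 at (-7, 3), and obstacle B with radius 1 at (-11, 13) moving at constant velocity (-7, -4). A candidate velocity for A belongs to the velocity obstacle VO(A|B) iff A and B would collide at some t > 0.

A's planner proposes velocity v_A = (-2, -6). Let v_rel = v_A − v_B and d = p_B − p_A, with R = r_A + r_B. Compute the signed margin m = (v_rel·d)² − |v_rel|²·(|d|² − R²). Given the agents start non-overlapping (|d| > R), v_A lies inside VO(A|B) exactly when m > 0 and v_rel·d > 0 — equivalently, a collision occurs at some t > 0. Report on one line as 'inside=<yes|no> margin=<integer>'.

d = (-4, 10),  |d|² = 116;  R = 7+1 = 8,  c = 116−8² = 52
v_rel = (5, -2),  |v_rel|² = 29;  v_rel·d = (5)·(-4) + (-2)·(10) = -40
29·t² + 80·t + 52 = 0  ⇒  m = (-40)² − 29·52 = 92
m = 92 > 0,  v_rel·d = -40 < 0  ⇒  outside

inside=no margin=92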